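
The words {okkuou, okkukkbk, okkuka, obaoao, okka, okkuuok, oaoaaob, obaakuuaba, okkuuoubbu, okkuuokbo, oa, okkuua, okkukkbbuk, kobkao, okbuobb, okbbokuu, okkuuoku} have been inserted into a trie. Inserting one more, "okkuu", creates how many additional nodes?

0

Every character of "okkuu" already lies on an existing path (it is a prefix of some stored word).
No new nodes are needed: 0.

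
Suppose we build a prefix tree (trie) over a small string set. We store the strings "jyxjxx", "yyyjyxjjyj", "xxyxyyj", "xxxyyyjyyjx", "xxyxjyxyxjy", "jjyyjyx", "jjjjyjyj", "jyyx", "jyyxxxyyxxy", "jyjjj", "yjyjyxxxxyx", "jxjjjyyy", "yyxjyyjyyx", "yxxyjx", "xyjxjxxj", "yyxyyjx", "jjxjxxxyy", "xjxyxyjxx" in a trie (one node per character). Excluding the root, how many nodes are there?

119

For each word, the new-node count is its length minus the longest prefix already in the trie:
  "jyxjxx" → 6 new (j, y, x, j, x, x)
  "yyyjyxjjyj" → 10 new (y, y, y, j, y, x, j, j, y, j)
  "xxyxyyj" → 7 new (x, x, y, x, y, y, j)
  "xxxyyyjyyjx" → prefix "xx" already present; 9 new (x, y, y, y, j, y, y, j, x)
  "xxyxjyxyxjy" → prefix "xxyx" already present; 7 new (j, y, x, y, x, j, y)
  "jjyyjyx" → prefix "j" already present; 6 new (j, y, y, j, y, x)
  "jjjjyjyj" → prefix "jj" already present; 6 new (j, j, y, j, y, j)
  "jyyx" → prefix "jy" already present; 2 new (y, x)
  "jyyxxxyyxxy" → prefix "jyyx" already present; 7 new (x, x, y, y, x, x, y)
  "jyjjj" → prefix "jy" already present; 3 new (j, j, j)
  "yjyjyxxxxyx" → prefix "y" already present; 10 new (j, y, j, y, x, x, x, x, y, x)
  "jxjjjyyy" → prefix "j" already present; 7 new (x, j, j, j, y, y, y)
  "yyxjyyjyyx" → prefix "yy" already present; 8 new (x, j, y, y, j, y, y, x)
  "yxxyjx" → prefix "y" already present; 5 new (x, x, y, j, x)
  "xyjxjxxj" → prefix "x" already present; 7 new (y, j, x, j, x, x, j)
  "yyxyyjx" → prefix "yyx" already present; 4 new (y, y, j, x)
  "jjxjxxxyy" → prefix "jj" already present; 7 new (x, j, x, x, x, y, y)
  "xjxyxyjxx" → prefix "x" already present; 8 new (j, x, y, x, y, j, x, x)
Total nodes = 6 + 10 + 7 + 9 + 7 + 6 + 6 + 2 + 7 + 3 + 10 + 7 + 8 + 5 + 7 + 4 + 7 + 8 = 119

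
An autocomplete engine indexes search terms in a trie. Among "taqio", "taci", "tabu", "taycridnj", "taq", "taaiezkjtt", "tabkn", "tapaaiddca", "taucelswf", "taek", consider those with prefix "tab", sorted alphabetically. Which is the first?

tabkn

Words with prefix "tab", in lexicographic order: "tabkn", "tabu"
Position 1: tabkn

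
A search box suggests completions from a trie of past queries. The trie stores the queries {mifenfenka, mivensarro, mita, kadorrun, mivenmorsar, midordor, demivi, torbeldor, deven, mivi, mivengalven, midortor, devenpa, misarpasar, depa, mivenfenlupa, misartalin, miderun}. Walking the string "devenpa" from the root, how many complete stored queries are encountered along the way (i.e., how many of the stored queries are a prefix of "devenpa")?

2

Traverse "devenpa" character by character; count nodes along the way that are marked as word ends.
Prefixes of the query that are stored words: "deven", "devenpa"
Count: 2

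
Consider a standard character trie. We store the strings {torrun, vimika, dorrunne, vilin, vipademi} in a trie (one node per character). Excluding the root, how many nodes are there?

29

Trie structure (* marks end of a word):
(root)
├─ d
│  └─ o
│     └─ r
│        └─ r
│           └─ u
│              └─ n
│                 └─ n
│                    └─ e *
├─ t
│  └─ o
│     └─ r
│        └─ r
│           └─ u
│              └─ n *
└─ v
   └─ i
      ├─ l
      │  └─ i
      │     └─ n *
      ├─ m
      │  └─ i
      │     └─ k
      │        └─ a *
      └─ p
         └─ a
            └─ d
               └─ e
                  └─ m
                     └─ i *
Counting every labelled node above: 29.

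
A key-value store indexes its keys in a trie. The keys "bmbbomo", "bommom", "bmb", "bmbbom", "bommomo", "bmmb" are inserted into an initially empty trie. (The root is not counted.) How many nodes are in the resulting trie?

Count nodes per top-level branch (shared prefixes stored once):
  'b'-branch (bmb, bmbbom, bmbbomo, bmmb, bommom, bommomo): 15 nodes
Sum: 15

15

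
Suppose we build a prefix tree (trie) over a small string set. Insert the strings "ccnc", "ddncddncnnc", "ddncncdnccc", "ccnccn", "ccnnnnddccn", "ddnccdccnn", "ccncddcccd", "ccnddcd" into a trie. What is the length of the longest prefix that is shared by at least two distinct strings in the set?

The deepest shared node is where two words last agree before diverging.
e.g. "ccnc" and "ccnccn" share the prefix "ccnc" of length 4; no pair shares a longer one.
Longest shared-prefix length: 4

4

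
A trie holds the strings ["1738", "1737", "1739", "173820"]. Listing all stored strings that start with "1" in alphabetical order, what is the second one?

1738

DFS of the "1" subtree visits, in order: "1737", "1738", "173820", "1739"
Position 2: 1738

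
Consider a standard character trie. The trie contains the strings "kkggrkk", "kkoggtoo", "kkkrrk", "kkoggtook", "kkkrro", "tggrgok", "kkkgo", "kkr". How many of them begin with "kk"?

7

Filter for entries beginning with "kk":
Matches: "kkggrkk", "kkkgo", "kkkrrk", "kkkrro", "kkoggtoo", "kkoggtook", "kkr"
Count: 7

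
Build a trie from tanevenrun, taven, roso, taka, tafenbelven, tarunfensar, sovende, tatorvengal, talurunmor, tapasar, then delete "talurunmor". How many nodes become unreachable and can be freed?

Walk "talurunmor" from the leaf back toward the root, removing each node that no remaining word uses.
The suffix "lurunmor" (8 nodes) is used only by "talurunmor"; the node for "ta" still has the child "n", so pruning stops there.
Nodes removed: 8

8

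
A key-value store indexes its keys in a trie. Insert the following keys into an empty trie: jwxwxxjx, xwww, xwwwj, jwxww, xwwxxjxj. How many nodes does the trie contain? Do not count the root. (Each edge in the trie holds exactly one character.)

19

Trie structure (* marks end of a word):
(root)
├─ j
│  └─ w
│     └─ x
│        └─ w
│           ├─ w *
│           └─ x
│              └─ x
│                 └─ j
│                    └─ x *
└─ x
   └─ w
      └─ w
         ├─ w *
         │  └─ j *
         └─ x
            └─ x
               └─ j
                  └─ x
                     └─ j *
Counting every labelled node above: 19.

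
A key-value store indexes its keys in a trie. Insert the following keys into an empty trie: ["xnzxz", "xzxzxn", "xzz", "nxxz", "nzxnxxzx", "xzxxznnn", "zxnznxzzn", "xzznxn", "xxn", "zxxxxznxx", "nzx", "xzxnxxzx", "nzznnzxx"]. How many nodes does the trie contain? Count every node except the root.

Trace insertions, counting only characters that open a new branch:
  "xnzxz" → 5 new (x, n, z, x, z)
  "xzxzxn" → prefix "x" already present; 5 new (z, x, z, x, n)
  "xzz" → prefix "xz" already present; 1 new (z)
  "nxxz" → 4 new (n, x, x, z)
  "nzxnxxzx" → prefix "n" already present; 7 new (z, x, n, x, x, z, x)
  "xzxxznnn" → prefix "xzx" already present; 5 new (x, z, n, n, n)
  "zxnznxzzn" → 9 new (z, x, n, z, n, x, z, z, n)
  "xzznxn" → prefix "xzz" already present; 3 new (n, x, n)
  "xxn" → prefix "x" already present; 2 new (x, n)
  "zxxxxznxx" → prefix "zx" already present; 7 new (x, x, x, z, n, x, x)
  "nzx" → prefix "nzx" already present; 0 new (none)
  "xzxnxxzx" → prefix "xzx" already present; 5 new (n, x, x, z, x)
  "nzznnzxx" → prefix "nz" already present; 6 new (z, n, n, z, x, x)
Total nodes = 5 + 5 + 1 + 4 + 7 + 5 + 9 + 3 + 2 + 7 + 0 + 5 + 6 = 59

59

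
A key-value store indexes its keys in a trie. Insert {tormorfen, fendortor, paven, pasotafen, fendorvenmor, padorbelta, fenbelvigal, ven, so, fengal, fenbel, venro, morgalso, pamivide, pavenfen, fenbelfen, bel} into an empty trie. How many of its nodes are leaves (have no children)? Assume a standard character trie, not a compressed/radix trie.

A leaf is a node with no children — equivalently, the end of a word that is not a proper prefix of any other stored word.
Those words: "bel", "fenbelfen", "fenbelvigal", "fendortor", "fendorvenmor", "fengal", "morgalso", "padorbelta", "pamivide", "pasotafen", "pavenfen", "so", "tormorfen", "venro"
Leaf count: 14

14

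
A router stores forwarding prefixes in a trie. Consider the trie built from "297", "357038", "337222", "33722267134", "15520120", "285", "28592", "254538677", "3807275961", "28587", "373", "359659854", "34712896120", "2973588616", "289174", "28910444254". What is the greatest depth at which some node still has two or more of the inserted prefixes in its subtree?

Equivalently: take the maximum, over all pairs, of their longest common prefix length.
e.g. "337222" and "33722267134" share the prefix "337222" of length 6; no pair shares a longer one.
Longest shared-prefix length: 6

6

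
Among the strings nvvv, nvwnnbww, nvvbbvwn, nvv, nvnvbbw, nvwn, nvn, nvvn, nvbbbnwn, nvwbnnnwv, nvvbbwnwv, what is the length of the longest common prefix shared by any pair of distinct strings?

Equivalently: take the maximum, over all pairs, of their longest common prefix length.
e.g. "nvvbbvwn" and "nvvbbwnwv" share the prefix "nvvbb" of length 5; no pair shares a longer one.
Longest shared-prefix length: 5

5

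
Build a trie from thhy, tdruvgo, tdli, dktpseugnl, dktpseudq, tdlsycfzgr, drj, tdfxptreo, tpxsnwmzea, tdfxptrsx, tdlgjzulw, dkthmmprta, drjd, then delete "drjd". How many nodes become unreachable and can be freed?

1

Walk "drjd" from the leaf back toward the root, removing each node that no remaining word uses.
The suffix "d" (1 node) is used only by "drjd"; "drj" is itself a stored word, so pruning stops there.
Nodes removed: 1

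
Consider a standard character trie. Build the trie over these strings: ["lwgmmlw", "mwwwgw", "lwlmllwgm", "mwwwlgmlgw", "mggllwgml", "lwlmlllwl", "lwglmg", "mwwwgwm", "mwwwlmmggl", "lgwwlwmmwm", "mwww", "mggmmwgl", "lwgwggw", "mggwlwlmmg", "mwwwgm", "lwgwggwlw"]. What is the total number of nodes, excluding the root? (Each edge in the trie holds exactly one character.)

74

Insert word by word; a character creates a node only if that edge doesn't already exist:
  "lwgmmlw" → 7 new (l, w, g, m, m, l, w)
  "mwwwgw" → 6 new (m, w, w, w, g, w)
  "lwlmllwgm" → prefix "lw" already present; 7 new (l, m, l, l, w, g, m)
  "mwwwlgmlgw" → prefix "mwww" already present; 6 new (l, g, m, l, g, w)
  "mggllwgml" → prefix "m" already present; 8 new (g, g, l, l, w, g, m, l)
  "lwlmlllwl" → prefix "lwlmll" already present; 3 new (l, w, l)
  "lwglmg" → prefix "lwg" already present; 3 new (l, m, g)
  "mwwwgwm" → prefix "mwwwgw" already present; 1 new (m)
  "mwwwlmmggl" → prefix "mwwwl" already present; 5 new (m, m, g, g, l)
  "lgwwlwmmwm" → prefix "l" already present; 9 new (g, w, w, l, w, m, m, w, m)
  "mwww" → prefix "mwww" already present; 0 new (none)
  "mggmmwgl" → prefix "mgg" already present; 5 new (m, m, w, g, l)
  "lwgwggw" → prefix "lwg" already present; 4 new (w, g, g, w)
  "mggwlwlmmg" → prefix "mgg" already present; 7 new (w, l, w, l, m, m, g)
  "mwwwgm" → prefix "mwwwg" already present; 1 new (m)
  "lwgwggwlw" → prefix "lwgwggw" already present; 2 new (l, w)
Total nodes = 7 + 6 + 7 + 6 + 8 + 3 + 3 + 1 + 5 + 9 + 0 + 5 + 4 + 7 + 1 + 2 = 74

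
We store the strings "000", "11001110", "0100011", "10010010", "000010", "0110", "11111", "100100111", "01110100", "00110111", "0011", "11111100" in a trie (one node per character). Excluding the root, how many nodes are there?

48

Insert word by word; a character creates a node only if that edge doesn't already exist:
  "000" → 3 new (0, 0, 0)
  "11001110" → 8 new (1, 1, 0, 0, 1, 1, 1, 0)
  "0100011" → prefix "0" already present; 6 new (1, 0, 0, 0, 1, 1)
  "10010010" → prefix "1" already present; 7 new (0, 0, 1, 0, 0, 1, 0)
  "000010" → prefix "000" already present; 3 new (0, 1, 0)
  "0110" → prefix "01" already present; 2 new (1, 0)
  "11111" → prefix "11" already present; 3 new (1, 1, 1)
  "100100111" → prefix "1001001" already present; 2 new (1, 1)
  "01110100" → prefix "011" already present; 5 new (1, 0, 1, 0, 0)
  "00110111" → prefix "00" already present; 6 new (1, 1, 0, 1, 1, 1)
  "0011" → prefix "0011" already present; 0 new (none)
  "11111100" → prefix "11111" already present; 3 new (1, 0, 0)
Total nodes = 3 + 8 + 6 + 7 + 3 + 2 + 3 + 2 + 5 + 6 + 0 + 3 = 48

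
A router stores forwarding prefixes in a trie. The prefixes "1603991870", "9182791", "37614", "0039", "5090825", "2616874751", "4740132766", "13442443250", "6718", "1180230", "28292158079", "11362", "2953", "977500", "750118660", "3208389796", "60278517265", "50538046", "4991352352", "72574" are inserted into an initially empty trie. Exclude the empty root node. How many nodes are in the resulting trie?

For each word, the new-node count is its length minus the longest prefix already in the trie:
  "1603991870" → 10 new (1, 6, 0, 3, 9, 9, 1, 8, 7, 0)
  "9182791" → 7 new (9, 1, 8, 2, 7, 9, 1)
  "37614" → 5 new (3, 7, 6, 1, 4)
  "0039" → 4 new (0, 0, 3, 9)
  "5090825" → 7 new (5, 0, 9, 0, 8, 2, 5)
  "2616874751" → 10 new (2, 6, 1, 6, 8, 7, 4, 7, 5, 1)
  "4740132766" → 10 new (4, 7, 4, 0, 1, 3, 2, 7, 6, 6)
  "13442443250" → prefix "1" already present; 10 new (3, 4, 4, 2, 4, 4, 3, 2, 5, 0)
  "6718" → 4 new (6, 7, 1, 8)
  "1180230" → prefix "1" already present; 6 new (1, 8, 0, 2, 3, 0)
  "28292158079" → prefix "2" already present; 10 new (8, 2, 9, 2, 1, 5, 8, 0, 7, 9)
  "11362" → prefix "11" already present; 3 new (3, 6, 2)
  "2953" → prefix "2" already present; 3 new (9, 5, 3)
  "977500" → prefix "9" already present; 5 new (7, 7, 5, 0, 0)
  "750118660" → 9 new (7, 5, 0, 1, 1, 8, 6, 6, 0)
  "3208389796" → prefix "3" already present; 9 new (2, 0, 8, 3, 8, 9, 7, 9, 6)
  "60278517265" → prefix "6" already present; 10 new (0, 2, 7, 8, 5, 1, 7, 2, 6, 5)
  "50538046" → prefix "50" already present; 6 new (5, 3, 8, 0, 4, 6)
  "4991352352" → prefix "4" already present; 9 new (9, 9, 1, 3, 5, 2, 3, 5, 2)
  "72574" → prefix "7" already present; 4 new (2, 5, 7, 4)
Total nodes = 10 + 7 + 5 + 4 + 7 + 10 + 10 + 10 + 4 + 6 + 10 + 3 + 3 + 5 + 9 + 9 + 10 + 6 + 9 + 4 = 141

141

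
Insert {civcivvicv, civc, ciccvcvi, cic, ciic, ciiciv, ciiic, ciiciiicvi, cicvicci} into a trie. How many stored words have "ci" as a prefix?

9

Traverse to the node for "ci", then collect every word in that subtree.
Matches: "cic", "ciccvcvi", "cicvicci", "ciic", "ciiciiicvi", "ciiciv", "ciiic", "civc", "civcivvicv"
Count: 9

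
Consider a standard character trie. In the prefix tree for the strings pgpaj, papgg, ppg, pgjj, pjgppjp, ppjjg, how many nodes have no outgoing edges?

6

A leaf is a node with no children — equivalently, the end of a word that is not a proper prefix of any other stored word.
Those words: "papgg", "pgjj", "pgpaj", "pjgppjp", "ppg", "ppjjg"
Leaf count: 6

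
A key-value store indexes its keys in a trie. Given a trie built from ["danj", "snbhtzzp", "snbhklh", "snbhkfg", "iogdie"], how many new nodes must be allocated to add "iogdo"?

"iogd" is already a path in the trie; the remaining "o" must be added.
So 5 − 4 = 1 new nodes.

1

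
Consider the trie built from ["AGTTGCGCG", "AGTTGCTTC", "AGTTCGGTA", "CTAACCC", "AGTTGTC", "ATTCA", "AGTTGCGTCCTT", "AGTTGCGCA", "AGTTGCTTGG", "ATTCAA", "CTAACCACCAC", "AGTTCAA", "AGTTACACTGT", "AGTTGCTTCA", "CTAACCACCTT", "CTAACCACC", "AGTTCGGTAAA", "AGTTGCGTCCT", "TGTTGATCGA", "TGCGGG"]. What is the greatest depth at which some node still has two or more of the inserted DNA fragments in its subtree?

11

Equivalently: take the maximum, over all pairs, of their longest common prefix length.
e.g. "AGTTGCGTCCT" and "AGTTGCGTCCTT" share the prefix "AGTTGCGTCCT" of length 11; no pair shares a longer one.
Longest shared-prefix length: 11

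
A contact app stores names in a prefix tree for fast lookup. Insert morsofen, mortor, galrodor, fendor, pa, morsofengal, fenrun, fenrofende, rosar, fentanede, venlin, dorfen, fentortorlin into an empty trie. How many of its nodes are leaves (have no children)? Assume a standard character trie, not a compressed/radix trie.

Leaves are exactly the stored words that no other stored word extends.
Those words: "dorfen", "fendor", "fenrofende", "fenrun", "fentanede", "fentortorlin", "galrodor", "morsofengal", "mortor", "pa", "rosar", "venlin"
Leaf count: 12

12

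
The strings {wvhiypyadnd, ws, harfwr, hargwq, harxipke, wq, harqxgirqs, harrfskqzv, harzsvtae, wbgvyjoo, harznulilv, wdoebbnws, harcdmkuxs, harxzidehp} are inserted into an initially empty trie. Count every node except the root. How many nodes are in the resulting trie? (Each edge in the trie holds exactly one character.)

81

Count nodes per top-level branch (shared prefixes stored once):
  'h'-branch (harcdmkuxs, harfwr, hargwq, harqxgirqs, harrfskqzv, harxipke, harxzidehp, harznulilv, harzsvtae): 53 nodes
  'w'-branch (wbgvyjoo, wdoebbnws, wq, ws, wvhiypyadnd): 28 nodes
Sum: 81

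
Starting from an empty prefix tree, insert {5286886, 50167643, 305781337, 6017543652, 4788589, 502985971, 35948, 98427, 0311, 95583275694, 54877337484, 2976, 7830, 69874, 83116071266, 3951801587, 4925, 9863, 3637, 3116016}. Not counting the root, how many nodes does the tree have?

For each word, the new-node count is its length minus the longest prefix already in the trie:
  "5286886" → 7 new (5, 2, 8, 6, 8, 8, 6)
  "50167643" → prefix "5" already present; 7 new (0, 1, 6, 7, 6, 4, 3)
  "305781337" → 9 new (3, 0, 5, 7, 8, 1, 3, 3, 7)
  "6017543652" → 10 new (6, 0, 1, 7, 5, 4, 3, 6, 5, 2)
  "4788589" → 7 new (4, 7, 8, 8, 5, 8, 9)
  "502985971" → prefix "50" already present; 7 new (2, 9, 8, 5, 9, 7, 1)
  "35948" → prefix "3" already present; 4 new (5, 9, 4, 8)
  "98427" → 5 new (9, 8, 4, 2, 7)
  "0311" → 4 new (0, 3, 1, 1)
  "95583275694" → prefix "9" already present; 10 new (5, 5, 8, 3, 2, 7, 5, 6, 9, 4)
  "54877337484" → prefix "5" already present; 10 new (4, 8, 7, 7, 3, 3, 7, 4, 8, 4)
  "2976" → 4 new (2, 9, 7, 6)
  "7830" → 4 new (7, 8, 3, 0)
  "69874" → prefix "6" already present; 4 new (9, 8, 7, 4)
  "83116071266" → 11 new (8, 3, 1, 1, 6, 0, 7, 1, 2, 6, 6)
  "3951801587" → prefix "3" already present; 9 new (9, 5, 1, 8, 0, 1, 5, 8, 7)
  "4925" → prefix "4" already present; 3 new (9, 2, 5)
  "9863" → prefix "98" already present; 2 new (6, 3)
  "3637" → prefix "3" already present; 3 new (6, 3, 7)
  "3116016" → prefix "3" already present; 6 new (1, 1, 6, 0, 1, 6)
Total nodes = 7 + 7 + 9 + 10 + 7 + 7 + 4 + 5 + 4 + 10 + 10 + 4 + 4 + 4 + 11 + 9 + 3 + 2 + 3 + 6 = 126

126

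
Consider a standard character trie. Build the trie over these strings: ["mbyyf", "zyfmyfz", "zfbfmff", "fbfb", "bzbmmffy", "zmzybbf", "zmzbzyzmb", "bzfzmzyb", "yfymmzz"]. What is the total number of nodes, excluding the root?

Trace insertions, counting only characters that open a new branch:
  "mbyyf" → 5 new (m, b, y, y, f)
  "zyfmyfz" → 7 new (z, y, f, m, y, f, z)
  "zfbfmff" → prefix "z" already present; 6 new (f, b, f, m, f, f)
  "fbfb" → 4 new (f, b, f, b)
  "bzbmmffy" → 8 new (b, z, b, m, m, f, f, y)
  "zmzybbf" → prefix "z" already present; 6 new (m, z, y, b, b, f)
  "zmzbzyzmb" → prefix "zmz" already present; 6 new (b, z, y, z, m, b)
  "bzfzmzyb" → prefix "bz" already present; 6 new (f, z, m, z, y, b)
  "yfymmzz" → 7 new (y, f, y, m, m, z, z)
Total nodes = 5 + 7 + 6 + 4 + 8 + 6 + 6 + 6 + 7 = 55

55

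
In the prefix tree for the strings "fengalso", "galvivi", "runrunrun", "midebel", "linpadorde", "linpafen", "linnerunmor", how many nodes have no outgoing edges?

A leaf is a node with no children — equivalently, the end of a word that is not a proper prefix of any other stored word.
Those words: "fengalso", "galvivi", "linnerunmor", "linpadorde", "linpafen", "midebel", "runrunrun"
Leaf count: 7

7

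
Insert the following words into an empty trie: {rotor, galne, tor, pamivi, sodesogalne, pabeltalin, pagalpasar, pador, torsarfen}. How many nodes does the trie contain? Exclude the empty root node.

Trace insertions, counting only characters that open a new branch:
  "rotor" → 5 new (r, o, t, o, r)
  "galne" → 5 new (g, a, l, n, e)
  "tor" → 3 new (t, o, r)
  "pamivi" → 6 new (p, a, m, i, v, i)
  "sodesogalne" → 11 new (s, o, d, e, s, o, g, a, l, n, e)
  "pabeltalin" → prefix "pa" already present; 8 new (b, e, l, t, a, l, i, n)
  "pagalpasar" → prefix "pa" already present; 8 new (g, a, l, p, a, s, a, r)
  "pador" → prefix "pa" already present; 3 new (d, o, r)
  "torsarfen" → prefix "tor" already present; 6 new (s, a, r, f, e, n)
Total nodes = 5 + 5 + 3 + 6 + 11 + 8 + 8 + 3 + 6 = 55

55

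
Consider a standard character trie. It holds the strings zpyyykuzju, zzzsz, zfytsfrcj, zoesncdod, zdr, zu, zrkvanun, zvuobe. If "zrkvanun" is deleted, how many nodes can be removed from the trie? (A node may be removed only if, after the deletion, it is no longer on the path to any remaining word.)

7

A node on "zrkvanun"'s path can go only if nothing else ends at it or branches off below it.
The suffix "rkvanun" (7 nodes) is used only by "zrkvanun"; the node for "z" still has the child "p", so pruning stops there.
Nodes removed: 7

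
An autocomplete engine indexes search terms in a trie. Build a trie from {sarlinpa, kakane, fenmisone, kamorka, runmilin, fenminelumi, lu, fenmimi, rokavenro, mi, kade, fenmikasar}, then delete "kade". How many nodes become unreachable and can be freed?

2

Walk "kade" from the leaf back toward the root, removing each node that no remaining word uses.
The suffix "de" (2 nodes) is used only by "kade"; the node for "ka" still has the child "k", so pruning stops there.
Nodes removed: 2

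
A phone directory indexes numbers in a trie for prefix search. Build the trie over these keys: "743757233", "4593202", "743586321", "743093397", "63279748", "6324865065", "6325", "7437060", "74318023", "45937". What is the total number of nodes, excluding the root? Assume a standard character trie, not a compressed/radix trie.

Trace insertions, counting only characters that open a new branch:
  "743757233" → 9 new (7, 4, 3, 7, 5, 7, 2, 3, 3)
  "4593202" → 7 new (4, 5, 9, 3, 2, 0, 2)
  "743586321" → prefix "743" already present; 6 new (5, 8, 6, 3, 2, 1)
  "743093397" → prefix "743" already present; 6 new (0, 9, 3, 3, 9, 7)
  "63279748" → 8 new (6, 3, 2, 7, 9, 7, 4, 8)
  "6324865065" → prefix "632" already present; 7 new (4, 8, 6, 5, 0, 6, 5)
  "6325" → prefix "632" already present; 1 new (5)
  "7437060" → prefix "7437" already present; 3 new (0, 6, 0)
  "74318023" → prefix "743" already present; 5 new (1, 8, 0, 2, 3)
  "45937" → prefix "4593" already present; 1 new (7)
Total nodes = 9 + 7 + 6 + 6 + 8 + 7 + 1 + 3 + 5 + 1 = 53

53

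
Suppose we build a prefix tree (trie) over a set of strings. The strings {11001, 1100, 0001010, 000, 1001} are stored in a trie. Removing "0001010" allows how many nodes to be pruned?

4

A node on "0001010"'s path can go only if nothing else ends at it or branches off below it.
The suffix "1010" (4 nodes) is used only by "0001010"; "000" is itself a stored word, so pruning stops there.
Nodes removed: 4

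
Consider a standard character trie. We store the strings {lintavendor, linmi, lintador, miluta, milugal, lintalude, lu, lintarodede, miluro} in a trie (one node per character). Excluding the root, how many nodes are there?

38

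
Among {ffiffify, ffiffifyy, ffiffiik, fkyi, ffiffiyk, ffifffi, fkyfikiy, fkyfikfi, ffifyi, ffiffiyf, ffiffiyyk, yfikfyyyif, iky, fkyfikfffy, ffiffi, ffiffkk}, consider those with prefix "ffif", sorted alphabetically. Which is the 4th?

ffiffifyy

Words with prefix "ffif", in lexicographic order: "ffifffi", "ffiffi", "ffiffify", "ffiffifyy", "ffiffiik", "ffiffiyf", "ffiffiyk", "ffiffiyyk", "ffiffkk", "ffifyi"
The 4th is ffiffifyy.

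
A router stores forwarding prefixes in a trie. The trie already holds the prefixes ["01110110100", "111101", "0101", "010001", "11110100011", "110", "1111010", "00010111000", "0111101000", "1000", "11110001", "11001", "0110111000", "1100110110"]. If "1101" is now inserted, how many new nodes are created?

1

The longest prefix of "1101" already in the trie is "110" (length 3).
Each of the 1 remaining characters creates one node.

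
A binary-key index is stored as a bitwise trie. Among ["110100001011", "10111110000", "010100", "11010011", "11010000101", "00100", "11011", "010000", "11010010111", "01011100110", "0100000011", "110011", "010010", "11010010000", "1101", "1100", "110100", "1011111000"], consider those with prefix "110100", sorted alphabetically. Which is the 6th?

Filter for "110100…" and sort: "110100", "11010000101", "110100001011", "11010010000", "11010010111", "11010011"
Position 6: 11010011

11010011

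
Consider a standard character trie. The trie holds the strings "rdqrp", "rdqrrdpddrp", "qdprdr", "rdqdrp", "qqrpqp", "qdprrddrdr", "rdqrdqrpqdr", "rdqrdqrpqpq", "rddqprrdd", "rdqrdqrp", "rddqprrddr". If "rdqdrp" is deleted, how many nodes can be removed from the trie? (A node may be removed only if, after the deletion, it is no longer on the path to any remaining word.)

A node on "rdqdrp"'s path can go only if nothing else ends at it or branches off below it.
The suffix "drp" (3 nodes) is used only by "rdqdrp"; the node for "rdq" still has the child "r", so pruning stops there.
Nodes removed: 3

3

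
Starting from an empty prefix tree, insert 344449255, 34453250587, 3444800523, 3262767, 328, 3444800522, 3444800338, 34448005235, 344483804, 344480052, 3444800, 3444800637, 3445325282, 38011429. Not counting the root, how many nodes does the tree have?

52

Count nodes per top-level branch (shared prefixes stored once):
  '3'-branch (3262767, 328, 344449255, 3444800, 3444800338, 344480052, 3444800522, 3444800523, 34448005235, 3444800637, 344483804, 34453250587, 3445325282, 38011429): 52 nodes
Sum: 52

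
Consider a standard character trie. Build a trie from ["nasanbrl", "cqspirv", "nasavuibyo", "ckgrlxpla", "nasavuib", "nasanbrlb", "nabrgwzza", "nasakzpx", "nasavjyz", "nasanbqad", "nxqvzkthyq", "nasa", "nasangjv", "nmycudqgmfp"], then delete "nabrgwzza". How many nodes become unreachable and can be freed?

7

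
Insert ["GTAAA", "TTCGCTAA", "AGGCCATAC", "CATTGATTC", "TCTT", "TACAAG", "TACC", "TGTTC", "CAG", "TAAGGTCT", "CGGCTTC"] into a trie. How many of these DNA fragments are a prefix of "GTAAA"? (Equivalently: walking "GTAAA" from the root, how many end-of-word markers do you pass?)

Walk "GTAAA" from the root; an end-of-word marker is hit whenever a stored word is a prefix of "GTAAA".
Prefixes of the query that are stored words: "GTAAA"
Count: 1

1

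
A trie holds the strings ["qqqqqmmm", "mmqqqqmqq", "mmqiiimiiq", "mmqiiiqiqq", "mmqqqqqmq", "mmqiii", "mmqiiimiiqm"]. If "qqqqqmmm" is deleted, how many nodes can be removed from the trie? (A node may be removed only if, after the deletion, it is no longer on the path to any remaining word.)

8

After clearing the end-marker at "qqqqqmmm", prune upward until reaching a node still needed by another word.
No other word shares any prefix with "qqqqqmmm", so all 8 of its nodes go.
Nodes removed: 8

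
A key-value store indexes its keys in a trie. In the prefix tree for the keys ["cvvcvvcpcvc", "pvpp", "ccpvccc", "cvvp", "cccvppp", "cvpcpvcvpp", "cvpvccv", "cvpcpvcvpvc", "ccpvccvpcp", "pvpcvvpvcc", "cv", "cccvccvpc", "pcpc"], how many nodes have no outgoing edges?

A leaf is a node with no children — equivalently, the end of a word that is not a proper prefix of any other stored word.
Those words: "cccvccvpc", "cccvppp", "ccpvccc", "ccpvccvpcp", "cvpcpvcvpp", "cvpcpvcvpvc", "cvpvccv", "cvvcvvcpcvc", "cvvp", "pcpc", "pvpcvvpvcc", "pvpp"
Leaf count: 12

12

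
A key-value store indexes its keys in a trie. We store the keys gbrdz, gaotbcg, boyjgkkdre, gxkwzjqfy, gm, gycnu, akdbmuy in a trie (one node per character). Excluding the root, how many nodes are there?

For each word, the new-node count is its length minus the longest prefix already in the trie:
  "gbrdz" → 5 new (g, b, r, d, z)
  "gaotbcg" → prefix "g" already present; 6 new (a, o, t, b, c, g)
  "boyjgkkdre" → 10 new (b, o, y, j, g, k, k, d, r, e)
  "gxkwzjqfy" → prefix "g" already present; 8 new (x, k, w, z, j, q, f, y)
  "gm" → prefix "g" already present; 1 new (m)
  "gycnu" → prefix "g" already present; 4 new (y, c, n, u)
  "akdbmuy" → 7 new (a, k, d, b, m, u, y)
Total nodes = 5 + 6 + 10 + 8 + 1 + 4 + 7 = 41

41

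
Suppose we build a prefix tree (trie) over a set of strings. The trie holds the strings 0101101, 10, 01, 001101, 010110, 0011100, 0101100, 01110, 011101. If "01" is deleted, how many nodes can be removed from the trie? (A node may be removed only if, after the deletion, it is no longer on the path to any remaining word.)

Walk "01" from the leaf back toward the root, removing each node that no remaining word uses.
Every node on "01" is still needed (e.g. by "0101101"), so nothing is freed.
Nodes removed: 0

0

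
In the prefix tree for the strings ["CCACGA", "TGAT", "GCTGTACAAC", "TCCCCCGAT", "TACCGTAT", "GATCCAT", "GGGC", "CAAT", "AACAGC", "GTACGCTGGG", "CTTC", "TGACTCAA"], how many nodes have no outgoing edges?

Leaves are exactly the stored words that no other stored word extends.
Those words: "AACAGC", "CAAT", "CCACGA", "CTTC", "GATCCAT", "GCTGTACAAC", "GGGC", "GTACGCTGGG", "TACCGTAT", "TCCCCCGAT", "TGACTCAA", "TGAT"
Leaf count: 12

12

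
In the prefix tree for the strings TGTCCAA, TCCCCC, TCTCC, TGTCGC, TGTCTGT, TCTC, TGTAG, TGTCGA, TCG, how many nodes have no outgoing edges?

8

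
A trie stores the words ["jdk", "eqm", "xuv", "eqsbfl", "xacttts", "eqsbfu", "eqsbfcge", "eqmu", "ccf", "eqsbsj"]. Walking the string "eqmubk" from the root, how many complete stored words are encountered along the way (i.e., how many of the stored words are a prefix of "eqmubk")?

2

Check each prefix of "eqmubk" against the stored set — each match is an end-marker on the path.
Prefixes of the query that are stored words: "eqm", "eqmu"
Count: 2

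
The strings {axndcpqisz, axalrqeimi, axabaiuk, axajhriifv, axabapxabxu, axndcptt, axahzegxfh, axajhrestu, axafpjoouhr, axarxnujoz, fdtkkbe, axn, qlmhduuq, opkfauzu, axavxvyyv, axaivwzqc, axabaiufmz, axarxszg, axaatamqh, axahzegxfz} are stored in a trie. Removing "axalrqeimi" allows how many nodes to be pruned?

After clearing the end-marker at "axalrqeimi", prune upward until reaching a node still needed by another word.
The suffix "lrqeimi" (7 nodes) is used only by "axalrqeimi"; the node for "axa" still has the child "b", so pruning stops there.
Nodes removed: 7

7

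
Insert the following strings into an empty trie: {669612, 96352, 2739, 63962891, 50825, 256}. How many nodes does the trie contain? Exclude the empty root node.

Trace insertions, counting only characters that open a new branch:
  "669612" → 6 new (6, 6, 9, 6, 1, 2)
  "96352" → 5 new (9, 6, 3, 5, 2)
  "2739" → 4 new (2, 7, 3, 9)
  "63962891" → prefix "6" already present; 7 new (3, 9, 6, 2, 8, 9, 1)
  "50825" → 5 new (5, 0, 8, 2, 5)
  "256" → prefix "2" already present; 2 new (5, 6)
Total nodes = 6 + 5 + 4 + 7 + 5 + 2 = 29

29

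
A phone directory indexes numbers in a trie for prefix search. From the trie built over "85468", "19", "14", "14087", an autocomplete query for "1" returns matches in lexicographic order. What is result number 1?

14

DFS of the "1" subtree visits, in order: "14", "14087", "19"
Position 1: 14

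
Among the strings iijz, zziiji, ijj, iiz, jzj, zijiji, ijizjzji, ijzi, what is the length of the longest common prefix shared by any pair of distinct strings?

2

Equivalently: take the maximum, over all pairs, of their longest common prefix length.
e.g. "iijz" and "iiz" share the prefix "ii" of length 2; no pair shares a longer one.
Longest shared-prefix length: 2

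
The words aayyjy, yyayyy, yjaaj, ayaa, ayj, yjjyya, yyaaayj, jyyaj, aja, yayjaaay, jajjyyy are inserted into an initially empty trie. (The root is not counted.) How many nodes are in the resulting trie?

Trace insertions, counting only characters that open a new branch:
  "aayyjy" → 6 new (a, a, y, y, j, y)
  "yyayyy" → 6 new (y, y, a, y, y, y)
  "yjaaj" → prefix "y" already present; 4 new (j, a, a, j)
  "ayaa" → prefix "a" already present; 3 new (y, a, a)
  "ayj" → prefix "ay" already present; 1 new (j)
  "yjjyya" → prefix "yj" already present; 4 new (j, y, y, a)
  "yyaaayj" → prefix "yya" already present; 4 new (a, a, y, j)
  "jyyaj" → 5 new (j, y, y, a, j)
  "aja" → prefix "a" already present; 2 new (j, a)
  "yayjaaay" → prefix "y" already present; 7 new (a, y, j, a, a, a, y)
  "jajjyyy" → prefix "j" already present; 6 new (a, j, j, y, y, y)
Total nodes = 6 + 6 + 4 + 3 + 1 + 4 + 4 + 5 + 2 + 7 + 6 = 48

48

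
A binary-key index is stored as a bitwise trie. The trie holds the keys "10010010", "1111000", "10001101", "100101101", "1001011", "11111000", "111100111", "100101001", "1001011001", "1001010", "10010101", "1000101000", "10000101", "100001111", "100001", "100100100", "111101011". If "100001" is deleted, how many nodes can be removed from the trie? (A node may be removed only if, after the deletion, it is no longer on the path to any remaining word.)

After clearing the end-marker at "100001", prune upward until reaching a node still needed by another word.
Every node on "100001" is still needed (e.g. by "10000101"), so nothing is freed.
Nodes removed: 0

0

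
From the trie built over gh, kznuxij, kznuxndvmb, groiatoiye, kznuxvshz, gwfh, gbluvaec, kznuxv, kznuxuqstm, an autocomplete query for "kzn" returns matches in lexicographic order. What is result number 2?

Filter for "kzn…" and sort: "kznuxij", "kznuxndvmb", "kznuxuqstm", "kznuxv", "kznuxvshz"
The 2nd is kznuxndvmb.

kznuxndvmb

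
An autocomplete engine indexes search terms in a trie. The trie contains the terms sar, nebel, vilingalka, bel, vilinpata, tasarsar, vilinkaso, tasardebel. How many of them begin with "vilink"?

1

Walk to "vilink"; the words in its subtree are exactly those with that prefix.
Matches: "vilinkaso"
Count: 1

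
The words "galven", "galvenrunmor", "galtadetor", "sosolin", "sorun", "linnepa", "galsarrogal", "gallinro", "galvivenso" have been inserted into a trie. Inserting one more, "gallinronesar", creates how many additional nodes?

"gallinro" is already a path in the trie; the remaining "nesar" must be added.
So 13 − 8 = 5 new nodes.

5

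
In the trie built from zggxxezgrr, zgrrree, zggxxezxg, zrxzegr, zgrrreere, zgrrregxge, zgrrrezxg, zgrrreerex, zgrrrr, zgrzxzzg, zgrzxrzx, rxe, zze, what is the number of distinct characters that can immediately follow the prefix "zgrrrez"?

1

Walk "zgrrrez" from the root, arriving at one node.
Characters that immediately follow "zgrrrez" among the stored strings: {x}.
That node has 1 child edge.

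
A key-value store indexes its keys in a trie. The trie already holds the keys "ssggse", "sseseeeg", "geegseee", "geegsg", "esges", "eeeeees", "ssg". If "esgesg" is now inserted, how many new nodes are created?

1

Walking "esgesg" from the root, the first 5 characters ("esges") follow existing edges; "g" is the first miss.
Each of the 1 remaining characters creates one node.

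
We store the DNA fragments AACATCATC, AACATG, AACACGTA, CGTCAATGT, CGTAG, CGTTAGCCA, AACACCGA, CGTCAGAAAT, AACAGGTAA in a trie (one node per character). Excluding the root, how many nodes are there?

44

Count nodes per top-level branch (shared prefixes stored once):
  'A'-branch (AACACCGA, AACACGTA, AACAGGTAA, AACATCATC, AACATG): 22 nodes
  'C'-branch (CGTAG, CGTCAATGT, CGTCAGAAAT, CGTTAGCCA): 22 nodes
Sum: 44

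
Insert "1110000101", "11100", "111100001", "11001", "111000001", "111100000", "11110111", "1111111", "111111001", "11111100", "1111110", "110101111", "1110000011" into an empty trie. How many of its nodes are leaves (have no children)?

A leaf is a node with no children — equivalently, the end of a word that is not a proper prefix of any other stored word.
Those words: "11001", "110101111", "1110000011", "1110000101", "111100000", "111100001", "11110111", "111111001", "1111111"
Leaf count: 9

9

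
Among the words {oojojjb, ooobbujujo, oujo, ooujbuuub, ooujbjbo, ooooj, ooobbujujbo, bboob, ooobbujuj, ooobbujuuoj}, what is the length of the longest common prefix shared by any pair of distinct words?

Look for the deepest trie node that still has at least two words in its subtree.
e.g. "ooobbujuj" and "ooobbujujbo" share the prefix "ooobbujuj" of length 9; no pair shares a longer one.
Longest shared-prefix length: 9

9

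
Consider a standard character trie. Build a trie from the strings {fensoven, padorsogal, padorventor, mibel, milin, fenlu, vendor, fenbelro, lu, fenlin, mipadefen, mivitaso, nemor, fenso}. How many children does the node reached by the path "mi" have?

4

The children of the "mi" node are the distinct next characters among strings starting with "mi".
Distinct next characters after "mi": b, l, p, v.
That node has 4 child edges.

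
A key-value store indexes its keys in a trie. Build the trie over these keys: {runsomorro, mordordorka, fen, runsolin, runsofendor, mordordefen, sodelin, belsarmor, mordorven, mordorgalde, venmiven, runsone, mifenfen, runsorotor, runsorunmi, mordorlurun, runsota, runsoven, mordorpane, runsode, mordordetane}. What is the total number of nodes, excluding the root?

107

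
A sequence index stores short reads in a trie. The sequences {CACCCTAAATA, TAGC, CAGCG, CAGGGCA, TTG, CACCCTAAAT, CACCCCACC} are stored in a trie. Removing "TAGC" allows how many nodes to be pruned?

After clearing the end-marker at "TAGC", prune upward until reaching a node still needed by another word.
The suffix "AGC" (3 nodes) is used only by "TAGC"; the node for "T" still has the child "T", so pruning stops there.
Nodes removed: 3

3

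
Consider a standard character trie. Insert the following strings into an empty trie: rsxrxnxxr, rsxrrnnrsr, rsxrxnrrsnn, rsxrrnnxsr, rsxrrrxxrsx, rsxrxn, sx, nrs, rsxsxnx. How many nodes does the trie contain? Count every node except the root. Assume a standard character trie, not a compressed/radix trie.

38

Trie structure (* marks end of a word):
(root)
├─ n
│  └─ r
│     └─ s *
├─ r
│  └─ s
│     └─ x
│        ├─ r
│        │  ├─ r
│        │  │  ├─ n
│        │  │  │  └─ n
│        │  │  │     ├─ r
│        │  │  │     │  └─ s
│        │  │  │     │     └─ r *
│        │  │  │     └─ x
│        │  │  │        └─ s
│        │  │  │           └─ r *
│        │  │  └─ r
│        │  │     └─ x
│        │  │        └─ x
│        │  │           └─ r
│        │  │              └─ s
│        │  │                 └─ x *
│        │  └─ x
│        │     └─ n *
│        │        ├─ r
│        │        │  └─ r
│        │        │     └─ s
│        │        │        └─ n
│        │        │           └─ n *
│        │        └─ x
│        │           └─ x
│        │              └─ r *
│        └─ s
│           └─ x
│              └─ n
│                 └─ x *
└─ s
   └─ x *
Counting every labelled node above: 38.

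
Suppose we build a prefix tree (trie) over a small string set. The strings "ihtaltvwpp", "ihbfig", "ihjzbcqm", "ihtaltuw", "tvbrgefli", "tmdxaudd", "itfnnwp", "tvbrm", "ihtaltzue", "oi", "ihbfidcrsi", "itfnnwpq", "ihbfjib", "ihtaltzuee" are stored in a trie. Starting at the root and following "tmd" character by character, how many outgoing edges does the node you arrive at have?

The children of the "tmd" node are the distinct next characters among strings starting with "tmd".
Distinct next characters after "tmd": x.
That node has 1 child edge.

1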